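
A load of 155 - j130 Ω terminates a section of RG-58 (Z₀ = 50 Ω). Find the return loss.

Γ = (105 − j130)/(205 − j130), |Γ| = 0.688
RL = −20·log₁₀|Γ| = −20·log₁₀(0.688)

RL ≈ 3.24 dB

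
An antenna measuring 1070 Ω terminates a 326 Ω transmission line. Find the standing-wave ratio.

VSWR ≈ 3.28

For a purely resistive load, VSWR = R_L/Z_0 or Z_0/R_L (whichever > 1) = 1070/326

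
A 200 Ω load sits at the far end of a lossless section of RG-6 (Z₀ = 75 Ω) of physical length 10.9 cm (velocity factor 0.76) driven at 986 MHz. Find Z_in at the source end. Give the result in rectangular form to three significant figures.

λ = v/f = 0.76·c / 986 MHz = 0.231 m
βl = 2π·l/λ = 2π × 0.471 = 170°
tan(βl) = tan(170°) = -0.182
Z_in = Z_0·(Z_L + jZ_0·tanβl)/(Z_0 + jZ_L·tanβl)
     = 75·(200 − j13.6)/(75 − j36.4)

Z_in ≈ 167 + j67.5 Ω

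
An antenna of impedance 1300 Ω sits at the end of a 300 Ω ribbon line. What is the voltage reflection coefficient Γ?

Γ = (Z_L − Z_0)/(Z_L + Z_0) = (1300 − 300)/(1300 + 300) = 1000/1600

Γ = 0.625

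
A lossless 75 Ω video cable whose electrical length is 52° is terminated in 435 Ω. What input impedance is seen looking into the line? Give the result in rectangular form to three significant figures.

tan(βl) = tan(52°) = 1.28
Z_in = Z_0·(Z_L + jZ_0·tanβl)/(Z_0 + jZ_L·tanβl)
     = 75·(435 + j96)/(75 + j557)

Z_in ≈ 20.5 − j55.8 Ω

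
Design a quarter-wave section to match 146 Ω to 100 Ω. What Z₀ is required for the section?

Z_qwt ≈ 121 Ω

Z_qwt = √(Z_0·R_L) = √(100 × 146) = √14600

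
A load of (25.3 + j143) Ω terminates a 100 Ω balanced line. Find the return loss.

RL ≈ 1.43 dB

Γ = (-74.7 + j143)/(125.3 + j143), |Γ| = 0.849
RL = −20·log₁₀|Γ| = −20·log₁₀(0.849)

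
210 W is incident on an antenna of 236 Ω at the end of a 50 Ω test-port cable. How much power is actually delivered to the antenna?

P_delivered ≈ 121 W

Γ = (236 − 50)/(236 + 50) = 0.65
|Γ|² = 0.423
P_refl = |Γ|²·P_inc = 88.8 W, P_del = (1 − |Γ|²)·P_inc = 121 W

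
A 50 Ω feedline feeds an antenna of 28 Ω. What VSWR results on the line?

VSWR ≈ 1.79

Γ = (28 − 50)/(28 + 50) = -0.282
VSWR = (1 + 0.282)/(1 − 0.282)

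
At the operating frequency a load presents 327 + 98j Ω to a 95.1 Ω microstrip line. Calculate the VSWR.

Γ = (Z_L − Z_0)/(Z_L + Z_0) = (231.9 + j98)/(422.1 + j98)
|Γ| = 252/433 = 0.581
VSWR = (1 + |Γ|)/(1 − |Γ|) = 1.58/0.419

VSWR ≈ 3.77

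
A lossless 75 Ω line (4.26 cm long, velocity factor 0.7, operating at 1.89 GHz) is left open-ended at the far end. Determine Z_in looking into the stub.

Z_in ≈ +j83.4 Ω

λ = v/f = 0.7·c / 1.89 GHz = 0.111 m
βl = 2π·l/λ = 2π × 0.383 = 138°
tan(βl) = -0.9
For an open-ended stub, Z_in = −jZ_0·cot(βl) = −jZ_0/tan(βl)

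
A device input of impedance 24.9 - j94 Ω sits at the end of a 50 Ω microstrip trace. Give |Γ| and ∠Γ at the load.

Γ ≈ 0.809 ∠ -53.5°

Γ = (Z_L − Z_0)/(Z_L + Z_0) = (-25.1 − j94)/(74.9 − j94)
|Γ| = 97.3/120 = 0.809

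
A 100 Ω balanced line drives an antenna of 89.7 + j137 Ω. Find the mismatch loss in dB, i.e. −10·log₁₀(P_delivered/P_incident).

Γ = (-10.3 + j137)/(189.7 + j137), |Γ| = 0.587
|Γ|² = 0.345, so P_del/P_inc = 1 − |Γ|² = 0.655
ML = −10·log₁₀(1 − |Γ|²)

mismatch loss ≈ 1.84 dB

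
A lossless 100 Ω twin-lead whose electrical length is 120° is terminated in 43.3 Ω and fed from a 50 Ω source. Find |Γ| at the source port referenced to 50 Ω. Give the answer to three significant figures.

|Γ| ≈ 0.59

tan(βl) = -1.73
Z_in = Z_0·(Z_L + jZ_0·tanβl)/(Z_0 + jZ_L·tanβl) = 111 − j90.1 Ω
Γ_s = (Z_in − Z_s)/(Z_in + Z_s) = (60.9 − j90.1)/(161 − j90.1), |Γ_s| = 0.59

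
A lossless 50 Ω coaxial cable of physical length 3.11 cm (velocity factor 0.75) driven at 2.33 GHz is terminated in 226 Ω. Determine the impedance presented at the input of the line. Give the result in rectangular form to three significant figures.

Z_in ≈ 13.5 + j22.9 Ω

λ = v/f = 0.75·c / 2.33 GHz = 0.0966 m
βl = 2π·l/λ = 2π × 0.322 = 116°
tan(βl) = tan(116°) = -2.06
Z_in = Z_0·(Z_L + jZ_0·tanβl)/(Z_0 + jZ_L·tanβl)
     = 50·(226 − j103)/(50 − j465)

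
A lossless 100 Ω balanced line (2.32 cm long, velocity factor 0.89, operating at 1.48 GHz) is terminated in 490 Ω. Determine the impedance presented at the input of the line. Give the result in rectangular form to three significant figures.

Z_in ≈ 37.6 − j88.2 Ω

λ = v/f = 0.89·c / 1.48 GHz = 0.18 m
βl = 2π·l/λ = 2π × 0.129 = 46.3°
tan(βl) = tan(46.3°) = 1.05
Z_in = Z_0·(Z_L + jZ_0·tanβl)/(Z_0 + jZ_L·tanβl)
     = 100·(490 + j105)/(100 + j513)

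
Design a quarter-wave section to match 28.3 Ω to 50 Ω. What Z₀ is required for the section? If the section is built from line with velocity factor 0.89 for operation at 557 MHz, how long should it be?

Z_qwt ≈ 37.6 Ω; length ≈ 12 cm

Z_qwt = √(Z_0·R_L) = √(50 × 28.3) = √1415
λ = 0.89·c/f = 0.479 m, so l = λ/4 = 0.12 m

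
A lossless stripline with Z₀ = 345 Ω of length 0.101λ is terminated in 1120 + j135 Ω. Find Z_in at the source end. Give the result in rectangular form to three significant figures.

βl = 2π × 0.101 = 36.4°
tan(βl) = tan(36.4°) = 0.736
Z_in = Z_0·(Z_L + jZ_0·tanβl)/(Z_0 + jZ_L·tanβl)
     = 345·(1120 + j389)/(246 + j825)

Z_in ≈ 278 − j386 Ω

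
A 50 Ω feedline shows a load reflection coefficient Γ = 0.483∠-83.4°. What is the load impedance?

Z_L = Z_0·(1 + Γ)/(1 − Γ) = 50·(1.06 − j0.48)/(0.944 + j0.48)

Z_L ≈ 34.2 − j42.8 Ω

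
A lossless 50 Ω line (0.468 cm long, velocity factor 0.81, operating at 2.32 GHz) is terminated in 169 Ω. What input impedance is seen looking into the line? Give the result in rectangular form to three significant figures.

λ = v/f = 0.81·c / 2.32 GHz = 0.105 m
βl = 2π·l/λ = 2π × 0.0447 = 16.1°
tan(βl) = tan(16.1°) = 0.288
Z_in = Z_0·(Z_L + jZ_0·tanβl)/(Z_0 + jZ_L·tanβl)
     = 50·(169 + j14.4)/(50 + j48.7)

Z_in ≈ 93.9 − j77.1 Ω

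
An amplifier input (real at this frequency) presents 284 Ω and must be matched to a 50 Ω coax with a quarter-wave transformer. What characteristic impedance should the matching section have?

Z_qwt ≈ 119 Ω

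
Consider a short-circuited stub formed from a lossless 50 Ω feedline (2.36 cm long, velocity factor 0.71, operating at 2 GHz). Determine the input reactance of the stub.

λ = v/f = 0.71·c / 2 GHz = 0.106 m
βl = 2π·l/λ = 2π × 0.222 = 79.8°
tan(βl) = 5.54
For a short-circuited stub, Z_in = jZ_0·tan(βl)

X_in ≈ 277 Ω (inductive)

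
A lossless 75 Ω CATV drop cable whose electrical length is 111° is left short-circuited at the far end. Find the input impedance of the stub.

tan(βl) = -2.61
For a short-circuited stub, Z_in = jZ_0·tan(βl)

Z_in ≈ −j195 Ω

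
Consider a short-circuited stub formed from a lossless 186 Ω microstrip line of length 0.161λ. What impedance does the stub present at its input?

βl = 2π × 0.161 = 58°
tan(βl) = 1.6
For a short-circuited stub, Z_in = jZ_0·tan(βl)

Z_in ≈ +j297 Ω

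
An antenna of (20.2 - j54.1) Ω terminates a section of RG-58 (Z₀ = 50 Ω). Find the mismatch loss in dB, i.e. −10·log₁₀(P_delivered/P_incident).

Γ = (-29.8 − j54.1)/(70.2 − j54.1), |Γ| = 0.697
|Γ|² = 0.486, so P_del/P_inc = 1 − |Γ|² = 0.514
ML = −10·log₁₀(1 − |Γ|²)

mismatch loss ≈ 2.89 dB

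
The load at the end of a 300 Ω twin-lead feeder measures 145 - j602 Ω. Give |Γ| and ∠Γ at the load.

Γ ≈ 0.83 ∠ -50.9°

Γ = (Z_L − Z_0)/(Z_L + Z_0) = (-155 − j602)/(445 − j602)
|Γ| = 622/749 = 0.83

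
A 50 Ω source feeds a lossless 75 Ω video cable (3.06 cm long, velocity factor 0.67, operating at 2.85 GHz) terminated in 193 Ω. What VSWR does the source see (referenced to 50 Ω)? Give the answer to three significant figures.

λ = v/f = 0.67·c / 2.85 GHz = 0.0705 m
βl = 2π·l/λ = 2π × 0.434 = 156°
tan(βl) = -0.441
Z_in = Z_0·(Z_L + jZ_0·tanβl)/(Z_0 + jZ_L·tanβl) = 101 + j81.3 Ω
Γ_s = (Z_in − Z_s)/(Z_in + Z_s) = (50.7 + j81.3)/(151 + j81.3), |Γ_s| = 0.559
VSWR = (1 + |Γ_s|)/(1 − |Γ_s|)

VSWR ≈ 3.54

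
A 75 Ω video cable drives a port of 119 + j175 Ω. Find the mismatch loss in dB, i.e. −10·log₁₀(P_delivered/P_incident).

mismatch loss ≈ 2.82 dB

Γ = (44 + j175)/(194 + j175), |Γ| = 0.691
|Γ|² = 0.477, so P_del/P_inc = 1 − |Γ|² = 0.523
ML = −10·log₁₀(1 − |Γ|²)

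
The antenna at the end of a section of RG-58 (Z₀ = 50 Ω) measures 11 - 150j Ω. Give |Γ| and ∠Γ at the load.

Γ ≈ 0.957 ∠ -36.7°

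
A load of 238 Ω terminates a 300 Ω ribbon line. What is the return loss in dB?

Γ = (238 − 300)/(238 + 300) = -0.115
RL = −20·log₁₀|Γ| = −20·log₁₀(0.115)

RL ≈ 18.8 dB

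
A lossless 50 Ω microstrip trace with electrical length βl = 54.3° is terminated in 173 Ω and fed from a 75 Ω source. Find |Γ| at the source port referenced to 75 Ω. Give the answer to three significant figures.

|Γ| ≈ 0.619

tan(βl) = 1.39
Z_in = Z_0·(Z_L + jZ_0·tanβl)/(Z_0 + jZ_L·tanβl) = 21 − j31.6 Ω
Γ_s = (Z_in − Z_s)/(Z_in + Z_s) = (-54 − j31.6)/(96 − j31.6), |Γ_s| = 0.619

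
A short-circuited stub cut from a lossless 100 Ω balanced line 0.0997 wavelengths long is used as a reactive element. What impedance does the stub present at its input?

Z_in ≈ +j72.4 Ω

βl = 2π × 0.0997 = 35.9°
tan(βl) = 0.724
For a short-circuited stub, Z_in = jZ_0·tan(βl)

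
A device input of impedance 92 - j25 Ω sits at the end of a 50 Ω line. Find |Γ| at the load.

Γ = (Z_L − Z_0)/(Z_L + Z_0) = (42 − j25)/(142 − j25)
|Γ| = 48.9/144

|Γ| ≈ 0.339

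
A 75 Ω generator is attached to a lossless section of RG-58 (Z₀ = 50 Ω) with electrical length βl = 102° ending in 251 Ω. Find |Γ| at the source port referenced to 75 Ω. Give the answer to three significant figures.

tan(βl) = -4.7
Z_in = Z_0·(Z_L + jZ_0·tanβl)/(Z_0 + jZ_L·tanβl) = 10.4 + j10.2 Ω
Γ_s = (Z_in − Z_s)/(Z_in + Z_s) = (-64.6 + j10.2)/(85.4 + j10.2), |Γ_s| = 0.761

|Γ| ≈ 0.761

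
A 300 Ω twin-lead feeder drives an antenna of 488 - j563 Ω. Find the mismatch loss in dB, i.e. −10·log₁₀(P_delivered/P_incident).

Γ = (188 − j563)/(788 − j563), |Γ| = 0.613
|Γ|² = 0.376, so P_del/P_inc = 1 − |Γ|² = 0.624
ML = −10·log₁₀(1 − |Γ|²)

mismatch loss ≈ 2.05 dB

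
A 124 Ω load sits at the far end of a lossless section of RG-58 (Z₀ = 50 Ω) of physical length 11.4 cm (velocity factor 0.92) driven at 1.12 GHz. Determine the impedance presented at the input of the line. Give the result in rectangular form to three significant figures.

Z_in ≈ 96.9 + j45.6 Ω

λ = v/f = 0.92·c / 1.12 GHz = 0.246 m
βl = 2π·l/λ = 2π × 0.463 = 167°
tan(βl) = tan(167°) = -0.239
Z_in = Z_0·(Z_L + jZ_0·tanβl)/(Z_0 + jZ_L·tanβl)
     = 50·(124 − j12)/(50 − j29.7)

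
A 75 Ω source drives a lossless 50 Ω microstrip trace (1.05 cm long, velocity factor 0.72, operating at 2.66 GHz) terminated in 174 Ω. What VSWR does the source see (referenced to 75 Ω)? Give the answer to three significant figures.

λ = v/f = 0.72·c / 2.66 GHz = 0.0812 m
βl = 2π·l/λ = 2π × 0.129 = 46.6°
tan(βl) = 1.06
Z_in = Z_0·(Z_L + jZ_0·tanβl)/(Z_0 + jZ_L·tanβl) = 25.4 − j40.5 Ω
Γ_s = (Z_in − Z_s)/(Z_in + Z_s) = (-49.6 − j40.5)/(100 − j40.5), |Γ_s| = 0.592
VSWR = (1 + |Γ_s|)/(1 − |Γ_s|)

VSWR ≈ 3.9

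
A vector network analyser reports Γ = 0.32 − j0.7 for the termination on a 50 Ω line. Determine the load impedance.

Z_L = Z_0·(1 + Γ)/(1 − Γ) = 50·(1.32 − j0.7)/(0.68 + j0.7)

Z_L ≈ 21.4 − j73.5 Ω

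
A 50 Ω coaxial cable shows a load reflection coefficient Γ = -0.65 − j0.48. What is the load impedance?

Z_L = Z_0·(1 + Γ)/(1 − Γ) = 50·(0.35 − j0.48)/(1.65 + j0.48)

Z_L ≈ 5.88 − j16.3 Ω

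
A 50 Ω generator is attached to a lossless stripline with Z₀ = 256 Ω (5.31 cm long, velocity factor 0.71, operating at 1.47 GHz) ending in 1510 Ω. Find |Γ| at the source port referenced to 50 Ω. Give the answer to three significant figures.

λ = v/f = 0.71·c / 1.47 GHz = 0.145 m
βl = 2π·l/λ = 2π × 0.366 = 132°
tan(βl) = -1.11
Z_in = Z_0·(Z_L + jZ_0·tanβl)/(Z_0 + jZ_L·tanβl) = 76.6 + j218 Ω
Γ_s = (Z_in − Z_s)/(Z_in + Z_s) = (26.6 + j218)/(127 + j218), |Γ_s| = 0.871

|Γ| ≈ 0.871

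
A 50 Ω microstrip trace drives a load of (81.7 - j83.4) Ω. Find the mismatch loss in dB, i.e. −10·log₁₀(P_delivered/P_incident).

mismatch loss ≈ 1.72 dB

Γ = (31.7 − j83.4)/(131.7 − j83.4), |Γ| = 0.572
|Γ|² = 0.328, so P_del/P_inc = 1 − |Γ|² = 0.672
ML = −10·log₁₀(1 − |Γ|²)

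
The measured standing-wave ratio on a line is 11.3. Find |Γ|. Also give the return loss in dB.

|Γ| = (S − 1)/(S + 1) = (11.3 − 1)/(11.3 + 1) = 10.3/12.3
RL = −20·log₁₀|Γ| = −20·log₁₀(0.837)

|Γ| ≈ 0.837; return loss ≈ 1.54 dB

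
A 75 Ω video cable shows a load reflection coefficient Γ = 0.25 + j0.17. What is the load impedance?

Z_L ≈ 115 + j43.1 Ω

Z_L = Z_0·(1 + Γ)/(1 − Γ) = 75·(1.25 + j0.17)/(0.75 − j0.17)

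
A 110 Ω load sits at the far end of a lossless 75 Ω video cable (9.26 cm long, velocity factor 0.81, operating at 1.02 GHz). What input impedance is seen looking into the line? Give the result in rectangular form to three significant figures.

Z_in ≈ 74.5 + j28.8 Ω

λ = v/f = 0.81·c / 1.02 GHz = 0.238 m
βl = 2π·l/λ = 2π × 0.389 = 140°
tan(βl) = tan(140°) = -0.841
Z_in = Z_0·(Z_L + jZ_0·tanβl)/(Z_0 + jZ_L·tanβl)
     = 75·(110 − j63.1)/(75 − j92.5)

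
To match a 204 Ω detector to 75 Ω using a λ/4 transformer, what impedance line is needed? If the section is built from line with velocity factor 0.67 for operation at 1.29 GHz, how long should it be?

Z_qwt ≈ 124 Ω; length ≈ 3.9 cm

Z_qwt = √(Z_0·R_L) = √(75 × 204) = √15300
λ = 0.67·c/f = 0.156 m, so l = λ/4 = 0.039 m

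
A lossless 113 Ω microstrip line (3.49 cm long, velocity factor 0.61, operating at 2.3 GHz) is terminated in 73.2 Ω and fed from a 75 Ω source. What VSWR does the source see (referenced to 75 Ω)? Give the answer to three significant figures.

VSWR ≈ 1.39

λ = v/f = 0.61·c / 2.3 GHz = 0.0796 m
βl = 2π·l/λ = 2π × 0.439 = 158°
tan(βl) = -0.406
Z_in = Z_0·(Z_L + jZ_0·tanβl)/(Z_0 + jZ_L·tanβl) = 79.7 − j24.9 Ω
Γ_s = (Z_in − Z_s)/(Z_in + Z_s) = (4.75 − j24.9)/(155 − j24.9), |Γ_s| = 0.162
VSWR = (1 + |Γ_s|)/(1 − |Γ_s|)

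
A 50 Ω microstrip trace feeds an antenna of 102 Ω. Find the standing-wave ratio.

VSWR ≈ 2.04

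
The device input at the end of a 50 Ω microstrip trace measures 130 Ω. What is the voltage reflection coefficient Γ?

Γ = (Z_L − Z_0)/(Z_L + Z_0) = (130 − 50)/(130 + 50) = 80/180

Γ = 0.444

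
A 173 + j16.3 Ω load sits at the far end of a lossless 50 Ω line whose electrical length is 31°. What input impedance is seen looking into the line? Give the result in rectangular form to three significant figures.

tan(βl) = tan(31°) = 0.601
Z_in = Z_0·(Z_L + jZ_0·tanβl)/(Z_0 + jZ_L·tanβl)
     = 50·(173 + j46.3)/(40.2 + j104)

Z_in ≈ 47.4 − j64.9 Ω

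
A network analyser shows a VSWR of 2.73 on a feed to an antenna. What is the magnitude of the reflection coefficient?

|Γ| = (S − 1)/(S + 1) = (2.73 − 1)/(2.73 + 1) = 1.73/3.73

|Γ| ≈ 0.464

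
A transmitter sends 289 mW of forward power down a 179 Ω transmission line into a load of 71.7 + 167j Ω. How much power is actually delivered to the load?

|Γ| = |(-107.3 + j167)/(250.7 + j167)| = 0.659
|Γ|² = 0.434
P_refl = |Γ|²·P_inc = 125 mW, P_del = (1 − |Γ|²)·P_inc = 164 mW

P_delivered ≈ 164 mW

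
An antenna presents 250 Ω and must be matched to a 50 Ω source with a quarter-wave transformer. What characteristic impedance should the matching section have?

Z_qwt ≈ 112 Ω

Z_qwt = √(Z_0·R_L) = √(50 × 250) = √12500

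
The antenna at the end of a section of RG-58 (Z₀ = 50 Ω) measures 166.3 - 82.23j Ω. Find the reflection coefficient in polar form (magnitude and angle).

Γ ≈ 0.616 ∠ -14.4°

Γ = (Z_L − Z_0)/(Z_L + Z_0) = (116.3 − j82.23)/(216.3 − j82.23)
|Γ| = 142/231 = 0.616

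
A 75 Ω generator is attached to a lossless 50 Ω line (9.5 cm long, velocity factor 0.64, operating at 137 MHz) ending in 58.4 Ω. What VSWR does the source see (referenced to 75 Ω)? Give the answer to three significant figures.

VSWR ≈ 1.39

λ = v/f = 0.64·c / 137 MHz = 1.4 m
βl = 2π·l/λ = 2π × 0.0678 = 24.4°
tan(βl) = 0.454
Z_in = Z_0·(Z_L + jZ_0·tanβl)/(Z_0 + jZ_L·tanβl) = 55 − j6.45 Ω
Γ_s = (Z_in − Z_s)/(Z_in + Z_s) = (-20 − j6.45)/(130 − j6.45), |Γ_s| = 0.162
VSWR = (1 + |Γ_s|)/(1 − |Γ_s|)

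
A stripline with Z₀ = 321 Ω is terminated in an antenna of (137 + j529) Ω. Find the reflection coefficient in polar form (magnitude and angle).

Γ = (Z_L − Z_0)/(Z_L + Z_0) = (-184 + j529)/(458 + j529)
|Γ| = 560/700 = 0.8

Γ ≈ 0.8 ∠ 60.1°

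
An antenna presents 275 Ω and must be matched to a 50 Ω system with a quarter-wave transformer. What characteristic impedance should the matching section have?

Z_qwt ≈ 117 Ω

Z_qwt = √(Z_0·R_L) = √(50 × 275) = √13750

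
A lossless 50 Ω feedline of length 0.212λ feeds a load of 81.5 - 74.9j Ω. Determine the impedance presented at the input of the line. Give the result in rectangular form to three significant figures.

βl = 2π × 0.212 = 76.3°
tan(βl) = tan(76.3°) = 4.11
Z_in = Z_0·(Z_L + jZ_0·tanβl)/(Z_0 + jZ_L·tanβl)
     = 50·(81.5 + j131)/(358 + j335)

Z_in ≈ 15.2 + j4.04 Ω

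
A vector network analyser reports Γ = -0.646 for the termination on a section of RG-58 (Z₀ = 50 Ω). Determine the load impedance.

Z_L = Z_0·(1 + Γ)/(1 − Γ) = 50·(0.354)/(1.65)

Z_L ≈ 10.8 Ω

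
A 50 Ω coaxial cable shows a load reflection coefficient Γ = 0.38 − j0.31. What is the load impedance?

Z_L = Z_0·(1 + Γ)/(1 − Γ) = 50·(1.38 − j0.31)/(0.62 + j0.31)

Z_L ≈ 79 − j64.5 Ω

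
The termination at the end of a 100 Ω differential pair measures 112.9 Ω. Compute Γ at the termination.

Γ = (Z_L − Z_0)/(Z_L + Z_0) = (112.9 − 100)/(112.9 + 100) = 12.9/212.9

Γ = 0.0606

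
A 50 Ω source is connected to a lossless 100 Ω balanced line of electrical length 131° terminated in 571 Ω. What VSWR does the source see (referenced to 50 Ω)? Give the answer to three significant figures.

tan(βl) = -1.15
Z_in = Z_0·(Z_L + jZ_0·tanβl)/(Z_0 + jZ_L·tanβl) = 30.1 + j82.4 Ω
Γ_s = (Z_in − Z_s)/(Z_in + Z_s) = (-19.9 + j82.4)/(80.1 + j82.4), |Γ_s| = 0.738
VSWR = (1 + |Γ_s|)/(1 − |Γ_s|)

VSWR ≈ 6.63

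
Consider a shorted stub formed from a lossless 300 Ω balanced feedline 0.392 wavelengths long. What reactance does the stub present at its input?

X_in ≈ -242 Ω (capacitive)

βl = 2π × 0.392 = 141°
tan(βl) = -0.806
For a shorted stub, Z_in = jZ_0·tan(βl)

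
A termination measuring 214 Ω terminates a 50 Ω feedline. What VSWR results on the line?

For a purely resistive load, VSWR = R_L/Z_0 or Z_0/R_L (whichever > 1) = 214/50

VSWR ≈ 4.28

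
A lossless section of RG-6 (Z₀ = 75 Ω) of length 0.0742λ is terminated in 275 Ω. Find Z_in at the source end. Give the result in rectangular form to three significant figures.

βl = 2π × 0.0742 = 26.7°
tan(βl) = tan(26.7°) = 0.503
Z_in = Z_0·(Z_L + jZ_0·tanβl)/(Z_0 + jZ_L·tanβl)
     = 75·(275 + j37.7)/(75 + j138)

Z_in ≈ 78.2 − j107 Ω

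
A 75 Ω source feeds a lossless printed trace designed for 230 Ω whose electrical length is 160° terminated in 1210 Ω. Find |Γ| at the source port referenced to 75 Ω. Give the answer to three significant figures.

|Γ| ≈ 0.871

tan(βl) = -0.364
Z_in = Z_0·(Z_L + jZ_0·tanβl)/(Z_0 + jZ_L·tanβl) = 294 + j479 Ω
Γ_s = (Z_in − Z_s)/(Z_in + Z_s) = (219 + j479)/(369 + j479), |Γ_s| = 0.871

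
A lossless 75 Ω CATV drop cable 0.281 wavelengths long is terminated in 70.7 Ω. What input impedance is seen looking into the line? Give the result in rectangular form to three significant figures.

βl = 2π × 0.281 = 101°
tan(βl) = tan(101°) = -5.07
Z_in = Z_0·(Z_L + jZ_0·tanβl)/(Z_0 + jZ_L·tanβl)
     = 75·(70.7 − j380)/(75 − j358)

Z_in ≈ 79.2 − j1.78 Ω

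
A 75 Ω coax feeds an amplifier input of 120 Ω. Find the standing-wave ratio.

VSWR ≈ 1.6

For a purely resistive load, VSWR = R_L/Z_0 or Z_0/R_L (whichever > 1) = 120/75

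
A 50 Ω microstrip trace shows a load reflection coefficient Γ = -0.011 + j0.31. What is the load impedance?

Z_L ≈ 40.4 + j27.7 Ω

Z_L = Z_0·(1 + Γ)/(1 − Γ) = 50·(0.989 + j0.31)/(1.01 − j0.31)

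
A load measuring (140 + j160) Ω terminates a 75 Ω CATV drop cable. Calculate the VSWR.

Γ = (Z_L − Z_0)/(Z_L + Z_0) = (65 + j160)/(215 + j160)
|Γ| = 173/268 = 0.644
VSWR = (1 + |Γ|)/(1 − |Γ|) = 1.64/0.356

VSWR ≈ 4.62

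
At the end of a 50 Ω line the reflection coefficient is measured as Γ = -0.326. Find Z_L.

Z_L = Z_0·(1 + Γ)/(1 − Γ) = 50·(0.674)/(1.33)

Z_L ≈ 25.4 Ω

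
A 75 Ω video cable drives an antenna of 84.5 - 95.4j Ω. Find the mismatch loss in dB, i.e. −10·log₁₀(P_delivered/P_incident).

Γ = (9.5 − j95.4)/(159.5 − j95.4), |Γ| = 0.516
|Γ|² = 0.266, so P_del/P_inc = 1 − |Γ|² = 0.734
ML = −10·log₁₀(1 − |Γ|²)

mismatch loss ≈ 1.34 dB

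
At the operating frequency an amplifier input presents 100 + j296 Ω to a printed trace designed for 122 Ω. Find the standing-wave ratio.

VSWR ≈ 9.11

Γ = (Z_L − Z_0)/(Z_L + Z_0) = (-22 + j296)/(222 + j296)
|Γ| = 297/370 = 0.802
VSWR = (1 + |Γ|)/(1 − |Γ|) = 1.8/0.198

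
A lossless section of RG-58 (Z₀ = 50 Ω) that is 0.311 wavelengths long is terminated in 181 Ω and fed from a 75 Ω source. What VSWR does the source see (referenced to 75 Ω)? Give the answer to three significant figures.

VSWR ≈ 5.03

βl = 2π × 0.311 = 112°
tan(βl) = -2.48
Z_in = Z_0·(Z_L + jZ_0·tanβl)/(Z_0 + jZ_L·tanβl) = 15.9 + j18.4 Ω
Γ_s = (Z_in − Z_s)/(Z_in + Z_s) = (-59.1 + j18.4)/(90.9 + j18.4), |Γ_s| = 0.668
VSWR = (1 + |Γ_s|)/(1 − |Γ_s|)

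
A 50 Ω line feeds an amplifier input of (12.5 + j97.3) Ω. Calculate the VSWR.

VSWR ≈ 19.3

Γ = (Z_L − Z_0)/(Z_L + Z_0) = (-37.5 + j97.3)/(62.5 + j97.3)
|Γ| = 104/116 = 0.902
VSWR = (1 + |Γ|)/(1 − |Γ|) = 1.9/0.0983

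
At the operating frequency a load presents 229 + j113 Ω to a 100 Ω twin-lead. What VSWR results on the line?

Γ = (Z_L − Z_0)/(Z_L + Z_0) = (129 + j113)/(329 + j113)
|Γ| = 171/348 = 0.493
VSWR = (1 + |Γ|)/(1 − |Γ|) = 1.49/0.507

VSWR ≈ 2.94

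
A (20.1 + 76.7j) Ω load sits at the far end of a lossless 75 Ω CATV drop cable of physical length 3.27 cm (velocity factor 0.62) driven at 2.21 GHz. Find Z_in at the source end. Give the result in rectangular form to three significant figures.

Z_in ≈ 9.77 + j8.43 Ω

λ = v/f = 0.62·c / 2.21 GHz = 0.0842 m
βl = 2π·l/λ = 2π × 0.389 = 140°
tan(βl) = tan(140°) = -0.843
Z_in = Z_0·(Z_L + jZ_0·tanβl)/(Z_0 + jZ_L·tanβl)
     = 75·(20.1 + j13.5)/(140 − j16.9)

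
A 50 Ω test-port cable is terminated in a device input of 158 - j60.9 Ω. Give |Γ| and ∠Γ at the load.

Γ = (Z_L − Z_0)/(Z_L + Z_0) = (108 − j60.9)/(208 − j60.9)
|Γ| = 124/217 = 0.572

Γ ≈ 0.572 ∠ -13.1°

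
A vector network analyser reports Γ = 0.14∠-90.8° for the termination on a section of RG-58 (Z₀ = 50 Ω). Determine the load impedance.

Z_L ≈ 47.9 − j13.7 Ω

Z_L = Z_0·(1 + Γ)/(1 − Γ) = 50·(0.998 − j0.14)/(1 + j0.14)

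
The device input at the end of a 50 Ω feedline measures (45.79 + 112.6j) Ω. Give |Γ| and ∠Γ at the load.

Γ ≈ 0.762 ∠ 42.5°

Γ = (Z_L − Z_0)/(Z_L + Z_0) = (-4.21 + j112.6)/(95.79 + j112.6)
|Γ| = 113/148 = 0.762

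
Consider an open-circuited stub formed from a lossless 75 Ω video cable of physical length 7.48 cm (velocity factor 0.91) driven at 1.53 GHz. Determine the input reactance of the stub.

λ = v/f = 0.91·c / 1.53 GHz = 0.178 m
βl = 2π·l/λ = 2π × 0.419 = 151°
tan(βl) = -0.556
For an open-circuited stub, Z_in = −jZ_0·cot(βl) = −jZ_0/tan(βl)

X_in ≈ 135 Ω (inductive)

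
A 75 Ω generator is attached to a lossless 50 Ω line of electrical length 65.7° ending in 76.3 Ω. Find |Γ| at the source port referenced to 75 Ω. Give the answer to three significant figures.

tan(βl) = 2.21
Z_in = Z_0·(Z_L + jZ_0·tanβl)/(Z_0 + jZ_L·tanβl) = 36.3 − j11.8 Ω
Γ_s = (Z_in − Z_s)/(Z_in + Z_s) = (-38.7 − j11.8)/(111 − j11.8), |Γ_s| = 0.362

|Γ| ≈ 0.362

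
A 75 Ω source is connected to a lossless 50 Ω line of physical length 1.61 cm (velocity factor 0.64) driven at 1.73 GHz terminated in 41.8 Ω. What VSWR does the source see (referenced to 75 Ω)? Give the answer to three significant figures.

λ = v/f = 0.64·c / 1.73 GHz = 0.111 m
βl = 2π·l/λ = 2π × 0.145 = 52.2°
tan(βl) = 1.29
Z_in = Z_0·(Z_L + jZ_0·tanβl)/(Z_0 + jZ_L·tanβl) = 51.5 + j8.98 Ω
Γ_s = (Z_in − Z_s)/(Z_in + Z_s) = (-23.5 + j8.98)/(126 + j8.98), |Γ_s| = 0.199
VSWR = (1 + |Γ_s|)/(1 − |Γ_s|)

VSWR ≈ 1.5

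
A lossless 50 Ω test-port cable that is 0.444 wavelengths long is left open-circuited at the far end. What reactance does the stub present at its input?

βl = 2π × 0.444 = 160°
tan(βl) = -0.367
For an open-circuited stub, Z_in = −jZ_0·cot(βl) = −jZ_0/tan(βl)

X_in ≈ 136 Ω (inductive)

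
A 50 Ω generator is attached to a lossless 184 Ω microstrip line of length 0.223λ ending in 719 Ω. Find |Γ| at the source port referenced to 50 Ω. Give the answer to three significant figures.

|Γ| ≈ 0.287

βl = 2π × 0.223 = 80.3°
tan(βl) = 5.84
Z_in = Z_0·(Z_L + jZ_0·tanβl)/(Z_0 + jZ_L·tanβl) = 48.4 − j29.4 Ω
Γ_s = (Z_in − Z_s)/(Z_in + Z_s) = (-1.62 − j29.4)/(98.4 − j29.4), |Γ_s| = 0.287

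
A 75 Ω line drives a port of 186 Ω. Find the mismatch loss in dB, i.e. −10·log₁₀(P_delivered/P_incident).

Γ = (186 − 75)/(186 + 75) = 0.425
|Γ|² = 0.181, so P_del/P_inc = 1 − |Γ|² = 0.819
ML = −10·log₁₀(1 − |Γ|²)

mismatch loss ≈ 0.866 dB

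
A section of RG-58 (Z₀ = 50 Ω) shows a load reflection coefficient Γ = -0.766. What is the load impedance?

Z_L ≈ 6.63 Ω

Z_L = Z_0·(1 + Γ)/(1 − Γ) = 50·(0.234)/(1.77)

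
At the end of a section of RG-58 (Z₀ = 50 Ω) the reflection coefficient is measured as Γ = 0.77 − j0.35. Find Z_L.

Z_L ≈ 81.1 − j200 Ω

Z_L = Z_0·(1 + Γ)/(1 − Γ) = 50·(1.77 − j0.35)/(0.23 + j0.35)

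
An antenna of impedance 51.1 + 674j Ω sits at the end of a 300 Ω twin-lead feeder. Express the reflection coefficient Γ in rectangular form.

Γ = (Z_L − Z_0)/(Z_L + Z_0) = (-248.9 + j674)/(351.1 + j674)

Γ ≈ 0.635 + j0.7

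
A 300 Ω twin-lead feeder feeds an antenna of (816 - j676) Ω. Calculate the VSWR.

VSWR ≈ 4.74

Γ = (Z_L − Z_0)/(Z_L + Z_0) = (516 − j676)/(1116 − j676)
|Γ| = 850/1300 = 0.652
VSWR = (1 + |Γ|)/(1 − |Γ|) = 1.65/0.348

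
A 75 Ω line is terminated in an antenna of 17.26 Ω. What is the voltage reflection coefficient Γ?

Γ = -0.626

Γ = (Z_L − Z_0)/(Z_L + Z_0) = (17.26 − 75)/(17.26 + 75) = -57.74/92.26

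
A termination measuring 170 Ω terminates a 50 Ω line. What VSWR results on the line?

For a purely resistive load, VSWR = R_L/Z_0 or Z_0/R_L (whichever > 1) = 170/50

VSWR ≈ 3.4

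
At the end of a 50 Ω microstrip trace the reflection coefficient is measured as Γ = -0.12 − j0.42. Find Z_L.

Z_L ≈ 28.3 − j29.4 Ω

Z_L = Z_0·(1 + Γ)/(1 − Γ) = 50·(0.88 − j0.42)/(1.12 + j0.42)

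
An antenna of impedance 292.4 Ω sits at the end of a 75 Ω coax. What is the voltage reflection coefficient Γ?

Γ = (Z_L − Z_0)/(Z_L + Z_0) = (292.4 − 75)/(292.4 + 75) = 217.4/367.4

Γ = 0.592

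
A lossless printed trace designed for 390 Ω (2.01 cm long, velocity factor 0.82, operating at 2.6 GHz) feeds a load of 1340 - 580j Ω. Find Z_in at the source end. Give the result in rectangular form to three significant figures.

Z_in ≈ 95.8 − j45.6 Ω

λ = v/f = 0.82·c / 2.6 GHz = 0.0946 m
βl = 2π·l/λ = 2π × 0.212 = 76.5°
tan(βl) = tan(76.5°) = 4.16
Z_in = Z_0·(Z_L + jZ_0·tanβl)/(Z_0 + jZ_L·tanβl)
     = 390·(1340 + j1040)/(2800 + j5570)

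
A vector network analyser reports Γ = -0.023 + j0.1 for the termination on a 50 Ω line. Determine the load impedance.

Z_L = Z_0·(1 + Γ)/(1 − Γ) = 50·(0.977 + j0.1)/(1.02 − j0.1)

Z_L ≈ 46.8 + j9.46 Ω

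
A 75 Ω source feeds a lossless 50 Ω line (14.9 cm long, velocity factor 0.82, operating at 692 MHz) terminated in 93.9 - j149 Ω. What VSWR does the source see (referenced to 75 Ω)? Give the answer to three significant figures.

λ = v/f = 0.82·c / 692 MHz = 0.355 m
βl = 2π·l/λ = 2π × 0.419 = 151°
tan(βl) = -0.557
Z_in = Z_0·(Z_L + jZ_0·tanβl)/(Z_0 + jZ_L·tanβl) = 80.5 + j141 Ω
Γ_s = (Z_in − Z_s)/(Z_in + Z_s) = (5.49 + j141)/(155 + j141), |Γ_s| = 0.671
VSWR = (1 + |Γ_s|)/(1 − |Γ_s|)

VSWR ≈ 5.08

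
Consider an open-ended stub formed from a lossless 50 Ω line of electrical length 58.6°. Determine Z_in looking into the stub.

Z_in ≈ −j30.5 Ω

tan(βl) = 1.64
For an open-ended stub, Z_in = −jZ_0·cot(βl) = −jZ_0/tan(βl)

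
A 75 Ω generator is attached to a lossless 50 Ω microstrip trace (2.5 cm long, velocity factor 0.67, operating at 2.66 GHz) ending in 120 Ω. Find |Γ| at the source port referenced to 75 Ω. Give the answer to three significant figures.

λ = v/f = 0.67·c / 2.66 GHz = 0.0756 m
βl = 2π·l/λ = 2π × 0.331 = 119°
tan(βl) = -1.8
Z_in = Z_0·(Z_L + jZ_0·tanβl)/(Z_0 + jZ_L·tanβl) = 25.9 + j21.8 Ω
Γ_s = (Z_in − Z_s)/(Z_in + Z_s) = (-49.1 + j21.8)/(101 + j21.8), |Γ_s| = 0.521

|Γ| ≈ 0.521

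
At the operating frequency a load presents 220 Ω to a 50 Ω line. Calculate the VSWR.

Γ = (220 − 50)/(220 + 50) = 0.63
VSWR = (1 + 0.63)/(1 − 0.63)

VSWR ≈ 4.4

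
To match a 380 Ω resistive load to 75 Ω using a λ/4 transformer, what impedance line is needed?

Z_qwt = √(Z_0·R_L) = √(75 × 380) = √28500

Z_qwt ≈ 169 Ω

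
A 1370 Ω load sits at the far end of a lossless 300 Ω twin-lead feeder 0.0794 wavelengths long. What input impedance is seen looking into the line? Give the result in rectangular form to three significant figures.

Z_in ≈ 247 − j451 Ω

βl = 2π × 0.0794 = 28.6°
tan(βl) = tan(28.6°) = 0.545
Z_in = Z_0·(Z_L + jZ_0·tanβl)/(Z_0 + jZ_L·tanβl)
     = 300·(1370 + j163)/(300 + j746)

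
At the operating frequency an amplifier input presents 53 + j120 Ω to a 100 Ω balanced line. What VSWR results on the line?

VSWR ≈ 4.93

Γ = (Z_L − Z_0)/(Z_L + Z_0) = (-47 + j120)/(153 + j120)
|Γ| = 129/194 = 0.663
VSWR = (1 + |Γ|)/(1 − |Γ|) = 1.66/0.337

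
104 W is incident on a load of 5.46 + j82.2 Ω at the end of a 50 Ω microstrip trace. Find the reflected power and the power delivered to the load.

P_reflected ≈ 92.4 W; P_delivered ≈ 11.6 W

|Γ| = |(-44.54 + j82.2)/(55.46 + j82.2)| = 0.943
|Γ|² = 0.889
P_refl = |Γ|²·P_inc = 92.4 W, P_del = (1 − |Γ|²)·P_inc = 11.6 W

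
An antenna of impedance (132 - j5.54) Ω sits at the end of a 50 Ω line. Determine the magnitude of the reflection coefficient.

Γ = (Z_L − Z_0)/(Z_L + Z_0) = (82 − j5.54)/(182 − j5.54)
|Γ| = 82.2/182

|Γ| ≈ 0.451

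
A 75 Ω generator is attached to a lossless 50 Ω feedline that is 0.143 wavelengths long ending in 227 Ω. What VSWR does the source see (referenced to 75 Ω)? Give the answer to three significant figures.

βl = 2π × 0.143 = 51.5°
tan(βl) = 1.26
Z_in = Z_0·(Z_L + jZ_0·tanβl)/(Z_0 + jZ_L·tanβl) = 17.5 − j36.7 Ω
Γ_s = (Z_in − Z_s)/(Z_in + Z_s) = (-57.5 − j36.7)/(92.5 − j36.7), |Γ_s| = 0.686
VSWR = (1 + |Γ_s|)/(1 − |Γ_s|)

VSWR ≈ 5.37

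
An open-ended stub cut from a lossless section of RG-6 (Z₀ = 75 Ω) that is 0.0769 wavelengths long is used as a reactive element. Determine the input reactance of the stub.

X_in ≈ -143 Ω (capacitive)

βl = 2π × 0.0769 = 27.7°
tan(βl) = 0.525
For an open-ended stub, Z_in = −jZ_0·cot(βl) = −jZ_0/tan(βl)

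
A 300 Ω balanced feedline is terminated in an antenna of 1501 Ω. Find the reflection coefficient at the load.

Γ = 0.667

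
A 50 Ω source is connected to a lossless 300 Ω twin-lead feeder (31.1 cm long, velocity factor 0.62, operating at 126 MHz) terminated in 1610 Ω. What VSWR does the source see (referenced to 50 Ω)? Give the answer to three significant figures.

VSWR ≈ 3.54

λ = v/f = 0.62·c / 126 MHz = 1.48 m
βl = 2π·l/λ = 2π × 0.211 = 75.8°
tan(βl) = 3.96
Z_in = Z_0·(Z_L + jZ_0·tanβl)/(Z_0 + jZ_L·tanβl) = 59.3 − j72.9 Ω
Γ_s = (Z_in − Z_s)/(Z_in + Z_s) = (9.33 − j72.9)/(109 − j72.9), |Γ_s| = 0.559
VSWR = (1 + |Γ_s|)/(1 − |Γ_s|)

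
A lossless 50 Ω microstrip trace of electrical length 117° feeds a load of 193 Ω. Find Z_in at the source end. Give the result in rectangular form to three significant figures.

Z_in ≈ 16 + j23.4 Ω

tan(βl) = tan(117°) = -1.96
Z_in = Z_0·(Z_L + jZ_0·tanβl)/(Z_0 + jZ_L·tanβl)
     = 50·(193 − j98.1)/(50 − j379)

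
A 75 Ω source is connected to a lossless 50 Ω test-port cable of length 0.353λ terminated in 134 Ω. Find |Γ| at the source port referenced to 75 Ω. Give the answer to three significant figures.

|Γ| ≈ 0.531

βl = 2π × 0.353 = 127°
tan(βl) = -1.32
Z_in = Z_0·(Z_L + jZ_0·tanβl)/(Z_0 + jZ_L·tanβl) = 27.2 + j30.1 Ω
Γ_s = (Z_in − Z_s)/(Z_in + Z_s) = (-47.8 + j30.1)/(102 + j30.1), |Γ_s| = 0.531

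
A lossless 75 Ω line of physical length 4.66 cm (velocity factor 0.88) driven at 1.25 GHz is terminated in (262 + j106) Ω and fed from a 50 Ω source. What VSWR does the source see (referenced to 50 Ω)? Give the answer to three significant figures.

VSWR ≈ 3.04

λ = v/f = 0.88·c / 1.25 GHz = 0.211 m
βl = 2π·l/λ = 2π × 0.221 = 79.4°
tan(βl) = 5.36
Z_in = Z_0·(Z_L + jZ_0·tanβl)/(Z_0 + jZ_L·tanβl) = 19.8 − j20.9 Ω
Γ_s = (Z_in − Z_s)/(Z_in + Z_s) = (-30.2 − j20.9)/(69.8 − j20.9), |Γ_s| = 0.505
VSWR = (1 + |Γ_s|)/(1 − |Γ_s|)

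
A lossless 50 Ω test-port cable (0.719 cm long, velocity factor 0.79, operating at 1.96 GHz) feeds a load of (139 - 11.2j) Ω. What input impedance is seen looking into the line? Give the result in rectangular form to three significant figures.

Z_in ≈ 67.6 − j60 Ω

λ = v/f = 0.79·c / 1.96 GHz = 0.121 m
βl = 2π·l/λ = 2π × 0.0595 = 21.4°
tan(βl) = tan(21.4°) = 0.392
Z_in = Z_0·(Z_L + jZ_0·tanβl)/(Z_0 + jZ_L·tanβl)
     = 50·(139 + j8.4)/(54.4 + j54.5)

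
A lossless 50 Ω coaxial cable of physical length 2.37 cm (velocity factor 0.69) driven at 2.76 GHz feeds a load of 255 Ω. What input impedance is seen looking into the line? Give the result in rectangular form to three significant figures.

λ = v/f = 0.69·c / 2.76 GHz = 0.075 m
βl = 2π·l/λ = 2π × 0.316 = 114°
tan(βl) = tan(114°) = -2.27
Z_in = Z_0·(Z_L + jZ_0·tanβl)/(Z_0 + jZ_L·tanβl)
     = 50·(255 − j114)/(50 − j579)

Z_in ≈ 11.6 + j21 Ω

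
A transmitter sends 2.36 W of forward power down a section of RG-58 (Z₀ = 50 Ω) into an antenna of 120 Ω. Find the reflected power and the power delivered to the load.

Γ = (120 − 50)/(120 + 50) = 0.412
|Γ|² = 0.17
P_refl = |Γ|²·P_inc = 0.4 W, P_del = (1 − |Γ|²)·P_inc = 1.96 W

P_reflected ≈ 0.4 W; P_delivered ≈ 1.96 W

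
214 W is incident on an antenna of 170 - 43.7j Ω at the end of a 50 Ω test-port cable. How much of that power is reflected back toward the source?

P_reflected ≈ 69.4 W

|Γ| = |(120 − j43.7)/(220 − j43.7)| = 0.569
|Γ|² = 0.324
P_refl = |Γ|²·P_inc = 69.4 W, P_del = (1 − |Γ|²)·P_inc = 145 W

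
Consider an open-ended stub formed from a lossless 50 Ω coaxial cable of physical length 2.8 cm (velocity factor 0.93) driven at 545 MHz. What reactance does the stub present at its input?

X_in ≈ -140 Ω (capacitive)

λ = v/f = 0.93·c / 545 MHz = 0.512 m
βl = 2π·l/λ = 2π × 0.0547 = 19.7°
tan(βl) = 0.358
For an open-ended stub, Z_in = −jZ_0·cot(βl) = −jZ_0/tan(βl)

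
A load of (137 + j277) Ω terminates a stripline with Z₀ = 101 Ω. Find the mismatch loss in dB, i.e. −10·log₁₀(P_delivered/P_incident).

mismatch loss ≈ 3.82 dB

Γ = (36 + j277)/(238 + j277), |Γ| = 0.765
|Γ|² = 0.585, so P_del/P_inc = 1 − |Γ|² = 0.415
ML = −10·log₁₀(1 − |Γ|²)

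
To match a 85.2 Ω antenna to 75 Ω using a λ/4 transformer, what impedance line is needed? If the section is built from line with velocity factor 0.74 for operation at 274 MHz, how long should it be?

Z_qwt ≈ 79.9 Ω; length ≈ 20.3 cm

Z_qwt = √(Z_0·R_L) = √(75 × 85.2) = √6390
λ = 0.74·c/f = 0.81 m, so l = λ/4 = 0.203 m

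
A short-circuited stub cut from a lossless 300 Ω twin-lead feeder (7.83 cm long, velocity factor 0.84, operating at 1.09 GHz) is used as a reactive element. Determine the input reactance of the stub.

λ = v/f = 0.84·c / 1.09 GHz = 0.231 m
βl = 2π·l/λ = 2π × 0.339 = 122°
tan(βl) = -1.61
For a short-circuited stub, Z_in = jZ_0·tan(βl)

X_in ≈ -482 Ω (capacitive)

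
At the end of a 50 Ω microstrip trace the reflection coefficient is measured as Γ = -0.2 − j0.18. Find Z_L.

Z_L ≈ 31.5 − j12.2 Ω

Z_L = Z_0·(1 + Γ)/(1 − Γ) = 50·(0.8 − j0.18)/(1.2 + j0.18)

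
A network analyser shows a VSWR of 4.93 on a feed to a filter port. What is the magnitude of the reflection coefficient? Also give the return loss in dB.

|Γ| ≈ 0.663; return loss ≈ 3.57 dB

|Γ| = (S − 1)/(S + 1) = (4.93 − 1)/(4.93 + 1) = 3.93/5.93
RL = −20·log₁₀|Γ| = −20·log₁₀(0.663)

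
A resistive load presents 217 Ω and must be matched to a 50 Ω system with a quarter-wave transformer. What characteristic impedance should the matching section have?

Z_qwt ≈ 104 Ω

Z_qwt = √(Z_0·R_L) = √(50 × 217) = √10850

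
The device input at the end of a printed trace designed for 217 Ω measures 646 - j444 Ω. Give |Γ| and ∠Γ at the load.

Γ = (Z_L − Z_0)/(Z_L + Z_0) = (429 − j444)/(863 − j444)
|Γ| = 617/971 = 0.636

Γ ≈ 0.636 ∠ -18.8°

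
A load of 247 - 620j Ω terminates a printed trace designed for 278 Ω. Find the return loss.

Γ = (-31 − j620)/(525 − j620), |Γ| = 0.764
RL = −20·log₁₀|Γ| = −20·log₁₀(0.764)

RL ≈ 2.34 dB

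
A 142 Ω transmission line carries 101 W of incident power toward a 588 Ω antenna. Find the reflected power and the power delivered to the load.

P_reflected ≈ 37.7 W; P_delivered ≈ 63.3 W

Γ = (588 − 142)/(588 + 142) = 0.611
|Γ|² = 0.373
P_refl = |Γ|²·P_inc = 37.7 W, P_del = (1 − |Γ|²)·P_inc = 63.3 W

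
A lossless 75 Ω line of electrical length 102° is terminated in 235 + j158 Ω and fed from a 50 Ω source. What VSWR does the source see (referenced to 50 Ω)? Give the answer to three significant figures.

VSWR ≈ 3.12

tan(βl) = -4.7
Z_in = Z_0·(Z_L + jZ_0·tanβl)/(Z_0 + jZ_L·tanβl) = 16.2 + j3.98 Ω
Γ_s = (Z_in − Z_s)/(Z_in + Z_s) = (-33.8 + j3.98)/(66.2 + j3.98), |Γ_s| = 0.514
VSWR = (1 + |Γ_s|)/(1 − |Γ_s|)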